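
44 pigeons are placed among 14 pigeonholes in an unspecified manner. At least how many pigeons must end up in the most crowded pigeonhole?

4

By pigeonhole, the 14 pigeonholes are the holes and the 44 pigeons are the pigeons.
If every pigeonhole held at most 3 pigeons, the total would be at most 14 × 3 = 42, which is less than 44.
So some pigeonhole holds at least ⌈44/14⌉ = 4 pigeons.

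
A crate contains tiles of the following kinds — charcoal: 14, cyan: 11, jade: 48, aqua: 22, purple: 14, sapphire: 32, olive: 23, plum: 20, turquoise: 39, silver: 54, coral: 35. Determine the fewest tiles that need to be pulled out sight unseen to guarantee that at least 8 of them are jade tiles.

In the worst case for collecting jade tiles, every non-jade tile comes out first.
There are 14 + 11 + 22 + 14 + 32 + 23 + 20 + 39 + 54 + 35 = 264 non-jade tiles altogether.
After those, each further tile must be jade, so 264 + 8 = 272 draws guarantee 8 jade tiles.

272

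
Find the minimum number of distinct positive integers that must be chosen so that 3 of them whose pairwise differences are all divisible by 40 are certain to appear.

Integers whose pairwise differences are multiples of 40 are exactly those sharing a remainder mod 40. By pigeonhole, the 40 residue classes mod 40 are the pigeonholes.
With 80 integers one could put 2 in each residue class and have no class reach 3.
The 81st integer pushes some class to 3, so 40·2 + 1 = 81.

81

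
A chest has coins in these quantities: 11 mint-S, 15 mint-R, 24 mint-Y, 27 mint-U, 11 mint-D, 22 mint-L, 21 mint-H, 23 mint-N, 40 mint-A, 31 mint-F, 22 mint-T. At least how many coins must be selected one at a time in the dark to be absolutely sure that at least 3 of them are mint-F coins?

In the worst case for collecting mint-F coins, every non-mint-F coin comes out first.
There are 11 + 15 + 24 + 27 + 11 + 22 + 21 + 23 + 40 + 22 = 216 non-mint-F coins altogether.
After those, each further coin must be mint-F, so 216 + 3 = 219 draws guarantee 3 mint-F coins.

219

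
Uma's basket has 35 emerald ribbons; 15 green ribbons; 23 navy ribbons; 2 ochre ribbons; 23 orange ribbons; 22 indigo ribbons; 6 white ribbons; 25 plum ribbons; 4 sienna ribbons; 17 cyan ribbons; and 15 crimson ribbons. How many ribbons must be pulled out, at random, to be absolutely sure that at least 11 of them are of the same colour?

93

The 11 colours are the holes; the ribbons drawn are the pigeons.
To avoid 11 of any one colour, the worst case takes at most 10 of each colour, or every ribbon of a colour that has fewer than 10.
That gives 10 + 10 + 10 + 2 + 10 + 10 + 6 + 10 + 4 + 10 + 10 = 92 ribbons with no colour reaching 11.
The next ribbon forces some colour to 11, so 92 + 1 = 93.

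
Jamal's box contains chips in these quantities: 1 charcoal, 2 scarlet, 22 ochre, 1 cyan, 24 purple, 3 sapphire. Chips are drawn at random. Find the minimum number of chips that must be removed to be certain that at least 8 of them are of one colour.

22

By the pigeonhole principle, put each drawn chip into a box by colour. The largest draw with every box below 8 takes min(count, 7) from each colour; colours with fewer than 7 contribute all they have.
Σ min(cᵢ, 7) = 1 + 2 + 7 + 1 + 7 + 3 = 21.
Draw number 21 + 1 = 22 must push one box to 8.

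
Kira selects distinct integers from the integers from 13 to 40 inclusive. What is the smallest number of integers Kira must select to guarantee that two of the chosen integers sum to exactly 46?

19

A set avoiding the sum 46 can contain at most one of each pair {x, 46−x}, plus the 8 elements whose complement lies outside the range or equal to its own complement.
The integers 23, …, 40 (18 of them) are such a set: any two sum to at least 23+24 = 47 > 46.
By the pigeonhole principle, any 19th integer completes one of the 10 pairs, so 19 choices force a sum of 46.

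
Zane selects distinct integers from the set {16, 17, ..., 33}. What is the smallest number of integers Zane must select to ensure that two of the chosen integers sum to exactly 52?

12

A set avoiding the sum 52 can contain at most one of each pair {x, 52−x}, plus the 4 elements whose complement lies outside the range or equal to its own complement.
The integers 16, …, 26 (11 of them) are such a set: any two sum to at least 16+17 = 33 and at most 25+26 = 51 < 52.
Any 12th integer completes one of the 7 pairs, so 12 choices force a sum of 52.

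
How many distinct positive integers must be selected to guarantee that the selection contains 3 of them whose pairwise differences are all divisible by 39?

Integers whose pairwise differences are multiples of 39 are exactly those sharing a remainder mod 39. By the pigeonhole principle, the 39 residue classes mod 39 are the pigeonholes.
With 78 integers one could put 2 in each residue class and have no class reach 3.
The 79th integer pushes some class to 3, so 39·2 + 1 = 79.

79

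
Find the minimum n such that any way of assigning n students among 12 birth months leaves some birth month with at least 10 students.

109

With 108 students one could put exactly 9 in each of the 12 birth months, and no birth month would reach 10.
By the pigeonhole principle, one more student must land in a birth month that already has 9, giving it 10.
So 12 × 9 + 1 = 109 students are required.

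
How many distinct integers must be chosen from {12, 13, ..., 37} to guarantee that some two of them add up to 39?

Group the elements by complementary pair {x, 39−x}: {12,27}, {13,26}, {14,25}, …, giving 8 two-element pairs and 10 integers whose partner 39−x falls outside [12,37].
By pigeonhole, treating each of those 18 groups as a pigeonhole, one can pick one integer per group — 18 integers — with no two summing to 39.
The 19th integer lands in an occupied pair, forcing a sum of 39.

19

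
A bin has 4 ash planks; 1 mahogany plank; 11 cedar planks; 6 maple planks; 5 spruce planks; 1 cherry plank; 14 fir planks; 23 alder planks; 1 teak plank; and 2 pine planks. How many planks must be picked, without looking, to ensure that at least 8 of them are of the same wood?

42

Put each drawn plank into a box by wood. The largest draw with every box below 8 takes min(count, 7) from each wood; woods with fewer than 7 contribute all they have.
Σ min(cᵢ, 7) = 4 + 1 + 7 + 6 + 5 + 1 + 7 + 7 + 1 + 2 = 41.
Draw number 41 + 1 = 42 must push one box to 8.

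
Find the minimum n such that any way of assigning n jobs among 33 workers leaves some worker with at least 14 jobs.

430

With 429 jobs one could put exactly 13 in each of the 33 workers, and no worker would reach 14.
One more job must land in a worker that already has 13, giving it 14.
So 33 × 13 + 1 = 430 jobs are required.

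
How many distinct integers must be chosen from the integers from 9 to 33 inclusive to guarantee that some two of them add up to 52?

19

Group the elements by complementary pair {x, 52−x}: {19,33}, {20,32}, {21,31}, …, giving 7 two-element pairs, the single value 26 (it cannot pair with itself since the integers are distinct), and 10 integers whose partner 52−x falls outside [9,33].
By the pigeonhole principle, treating each of those 18 groups as a pigeonhole, one can pick one integer per group — 18 integers — with no two summing to 52.
The 19th integer lands in an occupied pair, forcing a sum of 52.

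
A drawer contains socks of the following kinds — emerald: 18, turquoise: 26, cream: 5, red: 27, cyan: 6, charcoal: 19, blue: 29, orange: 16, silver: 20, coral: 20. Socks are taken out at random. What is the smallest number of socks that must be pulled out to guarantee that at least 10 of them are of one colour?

84

Put each drawn sock into a box by colour. The largest draw with every box below 10 takes min(count, 9) from each colour; colours with fewer than 9 contribute all they have.
Σ min(cᵢ, 9) = 9 + 9 + 5 + 9 + 6 + 9 + 9 + 9 + 9 + 9 = 83.
Draw number 83 + 1 = 84 must push one box to 10.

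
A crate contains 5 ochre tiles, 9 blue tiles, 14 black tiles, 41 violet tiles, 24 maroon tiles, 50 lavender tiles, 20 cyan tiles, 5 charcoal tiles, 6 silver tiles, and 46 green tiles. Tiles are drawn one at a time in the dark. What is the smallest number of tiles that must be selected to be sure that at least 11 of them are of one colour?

86

An adversary could hand out at most 10 tiles per colour (4 colours run out sooner): 5 + 9 + 10 + 10 + 10 + 10 + 10 + 5 + 6 + 10 = 85 tiles and still no colour has 11.
By pigeonhole, one more tile lands in a colour already at 10, so 86 draws are enough and 85 are not.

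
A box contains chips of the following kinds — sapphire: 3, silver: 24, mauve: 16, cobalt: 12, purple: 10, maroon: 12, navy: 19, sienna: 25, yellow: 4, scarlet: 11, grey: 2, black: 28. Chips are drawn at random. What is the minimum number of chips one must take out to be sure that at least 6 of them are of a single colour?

An adversary could hand out at most 5 chips per colour (sapphire, yellow, grey run out sooner): 3 + 5 + 5 + 5 + 5 + 5 + 5 + 5 + 4 + 5 + 2 + 5 = 54 chips and still no colour has 6.
By pigeonhole, one more chip lands in a colour already at 5, so 55 draws are enough and 54 are not.

55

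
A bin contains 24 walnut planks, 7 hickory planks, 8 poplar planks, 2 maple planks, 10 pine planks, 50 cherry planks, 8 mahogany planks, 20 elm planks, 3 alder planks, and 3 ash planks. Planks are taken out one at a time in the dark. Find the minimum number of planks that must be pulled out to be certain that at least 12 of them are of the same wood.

An adversary could hand out at most 11 planks per wood (7 woods run out sooner): 11 + 7 + 8 + 2 + 10 + 11 + 8 + 11 + 3 + 3 = 74 planks and still no wood has 12.
One more plank lands in a wood already at 11, so 75 draws are enough and 74 are not.

75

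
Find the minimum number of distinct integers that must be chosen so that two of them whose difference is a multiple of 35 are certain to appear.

36

Integers whose pairwise differences are multiples of 35 are exactly those sharing a remainder mod 35. By the pigeonhole principle, the 35 residue classes mod 35 are the pigeonholes.
With 35 integers one could put 1 in each residue class and have no class reach 2.
The 36th integer pushes some class to 2, so 35·1 + 1 = 36.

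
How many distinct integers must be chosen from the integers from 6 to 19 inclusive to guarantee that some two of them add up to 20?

A set avoiding the sum 20 can contain at most one of each pair {x, 20−x}, plus the 6 elements whose complement lies outside the range or equal to its own complement.
The integers 10, …, 19 (10 of them) are such a set: any two sum to at least 10+11 = 21 > 20.
By the pigeonhole principle, any 11th integer completes one of the 4 pairs, so 11 choices force a sum of 20.

11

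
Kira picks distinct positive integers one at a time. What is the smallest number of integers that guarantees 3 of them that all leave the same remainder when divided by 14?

By the pigeonhole principle, the 14 residue classes mod 14 are the pigeonholes.
With 28 integers one could put 2 in each residue class and have no class reach 3.
The 29th integer pushes some class to 3, so 14·2 + 1 = 29.

29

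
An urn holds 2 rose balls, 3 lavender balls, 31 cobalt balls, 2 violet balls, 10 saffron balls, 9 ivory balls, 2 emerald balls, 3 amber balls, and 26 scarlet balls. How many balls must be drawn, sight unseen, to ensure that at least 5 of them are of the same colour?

By pigeonhole, the 9 colours are the holes; the balls drawn are the pigeons.
To avoid 5 of any one colour, the worst case takes at most 4 of each colour, or every ball of a colour that has fewer than 4.
That gives 2 + 3 + 4 + 2 + 4 + 4 + 2 + 3 + 4 = 28 balls with no colour reaching 5.
The next ball forces some colour to 5, so 28 + 1 = 29.

29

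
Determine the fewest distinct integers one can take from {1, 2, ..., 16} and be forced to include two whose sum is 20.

Group the elements by complementary pair {x, 20−x}: {4,16}, {5,15}, {6,14}, …, giving 6 two-element pairs, the single value 10 (it cannot pair with itself since the integers are distinct), and 3 integers whose partner 20−x falls outside [1,16].
By pigeonhole, treating each of those 10 groups as a pigeonhole, one can pick one integer per group — 10 integers — with no two summing to 20.
The 11th integer lands in an occupied pair, forcing a sum of 20.

11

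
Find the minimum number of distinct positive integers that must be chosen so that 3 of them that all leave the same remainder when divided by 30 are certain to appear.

Pigeonhole: the 30 residue classes mod 30 are the pigeonholes.
With 60 integers one could put 2 in each residue class and have no class reach 3.
The 61st integer pushes some class to 3, so 30·2 + 1 = 61.

61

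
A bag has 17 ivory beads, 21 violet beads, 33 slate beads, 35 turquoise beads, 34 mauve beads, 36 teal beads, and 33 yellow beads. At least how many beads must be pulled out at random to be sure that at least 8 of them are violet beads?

In the worst case for collecting violet beads, every non-violet bead comes out first.
There are 17 + 33 + 35 + 34 + 36 + 33 = 188 non-violet beads altogether.
After those, each further bead must be violet, so 188 + 8 = 196 draws guarantee 8 violet beads.

196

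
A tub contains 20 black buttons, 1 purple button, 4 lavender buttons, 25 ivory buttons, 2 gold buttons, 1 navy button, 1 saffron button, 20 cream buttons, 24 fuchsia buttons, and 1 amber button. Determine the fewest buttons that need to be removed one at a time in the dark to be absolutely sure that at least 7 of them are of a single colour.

By the pigeonhole principle, put each drawn button into a box by colour. The largest draw with every box below 7 takes min(count, 6) from each colour; colours with fewer than 6 contribute all they have.
Σ min(cᵢ, 6) = 6 + 1 + 4 + 6 + 2 + 1 + 1 + 6 + 6 + 1 = 34.
Draw number 34 + 1 = 35 must push one box to 7.

35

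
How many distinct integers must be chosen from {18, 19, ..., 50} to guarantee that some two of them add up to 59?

A set avoiding the sum 59 can contain at most one of each pair {x, 59−x}, plus the 9 elements whose complement lies outside the range.
The integers 30, …, 50 (21 of them) are such a set: any two sum to at least 30+31 = 61 > 59.
Any 22nd integer completes one of the 12 pairs, so 22 choices force a sum of 59.

22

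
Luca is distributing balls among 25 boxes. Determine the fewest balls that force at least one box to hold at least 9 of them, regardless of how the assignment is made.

201

With 200 balls one could put exactly 8 in each of the 25 boxes, and no box would reach 9.
By the pigeonhole principle, one more ball must land in a box that already has 8, giving it 9.
So 25 × 8 + 1 = 201 balls are required.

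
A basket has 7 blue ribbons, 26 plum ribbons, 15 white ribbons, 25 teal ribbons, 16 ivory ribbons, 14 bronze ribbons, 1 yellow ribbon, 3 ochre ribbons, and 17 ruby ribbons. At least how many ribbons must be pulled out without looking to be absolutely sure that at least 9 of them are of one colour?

60

An adversary could hand out at most 8 ribbons per colour (blue, yellow, ochre run out sooner): 7 + 8 + 8 + 8 + 8 + 8 + 1 + 3 + 8 = 59 ribbons and still no colour has 9.
By pigeonhole, one more ribbon lands in a colour already at 8, so 60 draws are enough and 59 are not.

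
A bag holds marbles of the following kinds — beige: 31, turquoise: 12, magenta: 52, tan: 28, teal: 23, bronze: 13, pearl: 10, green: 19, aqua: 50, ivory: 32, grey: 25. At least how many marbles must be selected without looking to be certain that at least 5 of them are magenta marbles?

In the worst case for collecting magenta marbles, every non-magenta marble comes out first.
There are 31 + 12 + 28 + 23 + 13 + 10 + 19 + 50 + 32 + 25 = 243 non-magenta marbles altogether.
After those, each further marble must be magenta, so 243 + 5 = 248 draws guarantee 5 magenta marbles.

248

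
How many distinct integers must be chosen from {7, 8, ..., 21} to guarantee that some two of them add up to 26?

Two chosen integers sum to 26 exactly when both halves of some pair {x, 26−x} with 7 ≤ x ≤ 26−x ≤ 19 are chosen — 6 such pairs.
The remaining 3 elements (those with no distinct partner in range) can never complete a 26-sum, so the worst case takes all of them and one from each pair: 3 + 6 = 9.
By the pigeonhole principle, the 10th integer has to be the second member of some pair, so 9 + 1 = 10.

10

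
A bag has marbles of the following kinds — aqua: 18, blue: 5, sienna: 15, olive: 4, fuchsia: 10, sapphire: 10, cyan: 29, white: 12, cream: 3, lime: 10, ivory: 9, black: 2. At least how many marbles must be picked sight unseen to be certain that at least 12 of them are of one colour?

98

An adversary could hand out at most 11 marbles per colour (8 colours run out sooner): 11 + 5 + 11 + 4 + 10 + 10 + 11 + 11 + 3 + 10 + 9 + 2 = 97 marbles and still no colour has 12.
One more marble lands in a colour already at 11, so 98 draws are enough and 97 are not.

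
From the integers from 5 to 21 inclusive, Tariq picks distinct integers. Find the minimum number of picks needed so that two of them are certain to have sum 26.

Group the elements by complementary pair {x, 26−x}: {5,21}, {6,20}, {7,19}, …, giving 8 two-element pairs and the single value 13 (it cannot pair with itself since the integers are distinct).
Treating each of those 9 groups as a pigeonhole, one can pick one integer per group — 9 integers — with no two summing to 26.
The 10th integer lands in an occupied pair, forcing a sum of 26.

10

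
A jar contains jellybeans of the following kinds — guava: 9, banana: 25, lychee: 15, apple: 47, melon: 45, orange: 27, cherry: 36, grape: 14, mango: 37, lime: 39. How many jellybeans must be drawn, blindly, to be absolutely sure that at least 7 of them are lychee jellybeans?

In the worst case for collecting lychee jellybeans, every non-lychee jellybean comes out first.
There are 9 + 25 + 47 + 45 + 27 + 36 + 14 + 37 + 39 = 279 non-lychee jellybeans altogether.
After those, each further jellybean must be lychee, so 279 + 7 = 286 draws guarantee 7 lychee jellybeans.

286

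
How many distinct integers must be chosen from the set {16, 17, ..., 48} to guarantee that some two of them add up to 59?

20

Two chosen integers sum to 59 exactly when both halves of some pair {x, 59−x} with 16 ≤ x ≤ 59−x ≤ 43 are chosen — 14 such pairs.
The remaining 5 elements (those with no distinct partner in range) can never complete a 59-sum, so the worst case takes all of them and one from each pair: 5 + 14 = 19.
The 20th integer has to be the second member of some pair, so 19 + 1 = 20.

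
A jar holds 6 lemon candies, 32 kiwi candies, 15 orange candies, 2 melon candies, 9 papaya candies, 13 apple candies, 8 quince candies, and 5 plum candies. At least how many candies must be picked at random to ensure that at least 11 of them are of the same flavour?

61

Put each drawn candy into a box by flavour. The largest draw with every box below 11 takes min(count, 10) from each flavour; flavours with fewer than 10 contribute all they have.
Σ min(cᵢ, 10) = 6 + 10 + 10 + 2 + 9 + 10 + 8 + 5 = 60.
Draw number 60 + 1 = 61 must push one box to 11.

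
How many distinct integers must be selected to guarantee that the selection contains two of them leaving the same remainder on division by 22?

By the pigeonhole principle, the 22 residue classes mod 22 are the pigeonholes.
With 22 integers one could put 1 in each residue class and have no class reach 2.
The 23rd integer pushes some class to 2, so 22·1 + 1 = 23.

23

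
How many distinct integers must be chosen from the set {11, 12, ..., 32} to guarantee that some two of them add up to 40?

14

Two chosen integers sum to 40 exactly when both halves of some pair {x, 40−x} with 11 ≤ x ≤ 40−x ≤ 29 are chosen — 9 such pairs.
The remaining 4 elements (those with no distinct partner in range) can never complete a 40-sum, so the worst case takes all of them and one from each pair: 4 + 9 = 13.
By pigeonhole, the 14th integer has to be the second member of some pair, so 13 + 1 = 14.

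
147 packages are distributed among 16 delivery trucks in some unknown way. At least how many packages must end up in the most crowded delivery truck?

The 16 delivery trucks are the holes and the 147 packages are the pigeons.
If every delivery truck held at most 9 packages, the total would be at most 16 × 9 = 144, which is less than 147.
So some delivery truck holds at least ⌈147/16⌉ = 10 packages.

10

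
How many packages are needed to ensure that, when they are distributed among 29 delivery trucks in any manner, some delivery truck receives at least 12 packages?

320

With 319 packages one could put exactly 11 in each of the 29 delivery trucks, and no delivery truck would reach 12.
By the pigeonhole principle, one more package must land in a delivery truck that already has 11, giving it 12.
So 29 × 11 + 1 = 320 packages are required.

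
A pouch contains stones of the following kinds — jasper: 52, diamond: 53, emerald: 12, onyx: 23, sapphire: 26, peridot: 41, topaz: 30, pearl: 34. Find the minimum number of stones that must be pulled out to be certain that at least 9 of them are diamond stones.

227

In the worst case for collecting diamond stones, every non-diamond stone comes out first.
There are 52 + 12 + 23 + 26 + 41 + 30 + 34 = 218 non-diamond stones altogether.
After those, each further stone must be diamond, so 218 + 9 = 227 draws guarantee 9 diamond stones.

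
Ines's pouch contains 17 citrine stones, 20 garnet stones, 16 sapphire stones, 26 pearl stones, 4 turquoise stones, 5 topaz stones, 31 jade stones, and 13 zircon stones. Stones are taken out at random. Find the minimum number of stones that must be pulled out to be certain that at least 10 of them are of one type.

64

Pigeonhole: put each drawn stone into a box by type. The largest draw with every box below 10 takes min(count, 9) from each type; types with fewer than 9 contribute all they have.
Σ min(cᵢ, 9) = 9 + 9 + 9 + 9 + 4 + 5 + 9 + 9 = 63.
Draw number 63 + 1 = 64 must push one box to 10.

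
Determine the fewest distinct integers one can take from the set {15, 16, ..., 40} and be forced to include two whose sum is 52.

16

Group the elements by complementary pair {x, 52−x}: {15,37}, {16,36}, {17,35}, …, giving 11 two-element pairs, the single value 26 (it cannot pair with itself since the integers are distinct), and 3 integers whose partner 52−x falls outside [15,40].
Treating each of those 15 groups as a pigeonhole, one can pick one integer per group — 15 integers — with no two summing to 52.
The 16th integer lands in an occupied pair, forcing a sum of 52.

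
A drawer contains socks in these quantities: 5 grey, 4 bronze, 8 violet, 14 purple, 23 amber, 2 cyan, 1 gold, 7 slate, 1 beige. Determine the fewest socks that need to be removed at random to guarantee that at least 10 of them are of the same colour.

47

An adversary could hand out at most 9 socks per colour (7 colours run out sooner): 5 + 4 + 8 + 9 + 9 + 2 + 1 + 7 + 1 = 46 socks and still no colour has 10.
By pigeonhole, one more sock lands in a colour already at 9, so 47 draws are enough and 46 are not.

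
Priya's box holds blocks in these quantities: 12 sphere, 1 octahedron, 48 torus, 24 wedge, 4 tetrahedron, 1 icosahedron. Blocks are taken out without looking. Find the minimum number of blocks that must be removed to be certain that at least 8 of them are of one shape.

28

By pigeonhole, the 6 shapes are the holes; the blocks drawn are the pigeons.
To avoid 8 of any one shape, the worst case takes at most 7 of each shape, or every block of a shape that has fewer than 7.
That gives 7 + 1 + 7 + 7 + 4 + 1 = 27 blocks with no shape reaching 8.
The next block forces some shape to 8, so 27 + 1 = 28.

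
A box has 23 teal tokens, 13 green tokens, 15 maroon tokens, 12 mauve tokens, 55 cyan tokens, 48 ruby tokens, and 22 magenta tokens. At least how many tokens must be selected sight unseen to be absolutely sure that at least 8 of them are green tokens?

In the worst case for collecting green tokens, every non-green token comes out first.
There are 23 + 15 + 12 + 55 + 48 + 22 = 175 non-green tokens altogether.
After those, each further token must be green, so 175 + 8 = 183 draws guarantee 8 green tokens.

183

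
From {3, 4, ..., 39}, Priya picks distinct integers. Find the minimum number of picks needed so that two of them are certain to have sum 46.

Group the elements by complementary pair {x, 46−x}: {7,39}, {8,38}, {9,37}, …, giving 16 two-element pairs, the single value 23 (it cannot pair with itself since the integers are distinct), and 4 integers whose partner 46−x falls outside [3,39].
Pigeonhole: treating each of those 21 groups as a pigeonhole, one can pick one integer per group — 21 integers — with no two summing to 46.
The 22nd integer lands in an occupied pair, forcing a sum of 46.

22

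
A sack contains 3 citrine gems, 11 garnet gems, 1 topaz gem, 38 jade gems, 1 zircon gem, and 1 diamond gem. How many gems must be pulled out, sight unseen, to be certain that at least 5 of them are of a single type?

An adversary could hand out at most 4 gems per type (4 types run out sooner): 3 + 4 + 1 + 4 + 1 + 1 = 14 gems and still no type has 5.
By pigeonhole, one more gem lands in a type already at 4, so 15 draws are enough and 14 are not.

15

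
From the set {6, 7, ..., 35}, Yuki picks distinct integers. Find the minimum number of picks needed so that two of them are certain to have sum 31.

21

Two chosen integers sum to 31 exactly when both halves of some pair {x, 31−x} with 6 ≤ x ≤ 31−x ≤ 25 are chosen — 10 such pairs.
The remaining 10 elements (those with no distinct partner in range) can never complete a 31-sum, so the worst case takes all of them and one from each pair: 10 + 10 = 20.
By pigeonhole, the 21st integer has to be the second member of some pair, so 20 + 1 = 21.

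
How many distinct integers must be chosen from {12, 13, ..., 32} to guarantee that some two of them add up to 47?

13

Group the elements by complementary pair {x, 47−x}: {15,32}, {16,31}, {17,30}, …, giving 9 two-element pairs and 3 integers whose partner 47−x falls outside [12,32].
Pigeonhole: treating each of those 12 groups as a pigeonhole, one can pick one integer per group — 12 integers — with no two summing to 47.
The 13th integer lands in an occupied pair, forcing a sum of 47.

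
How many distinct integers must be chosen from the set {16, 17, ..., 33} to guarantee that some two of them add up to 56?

14

Group the elements by complementary pair {x, 56−x}: {23,33}, {24,32}, {25,31}, …, giving 5 two-element pairs, the single value 28 (it cannot pair with itself since the integers are distinct), and 7 integers whose partner 56−x falls outside [16,33].
Treating each of those 13 groups as a pigeonhole, one can pick one integer per group — 13 integers — with no two summing to 56.
The 14th integer lands in an occupied pair, forcing a sum of 56.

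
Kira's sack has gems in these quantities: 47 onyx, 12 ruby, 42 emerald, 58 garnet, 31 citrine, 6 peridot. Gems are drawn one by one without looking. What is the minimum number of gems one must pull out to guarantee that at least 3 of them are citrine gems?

In the worst case for collecting citrine gems, every non-citrine gem comes out first.
There are 47 + 12 + 42 + 58 + 6 = 165 non-citrine gems altogether.
After those, each further gem must be citrine, so 165 + 3 = 168 draws guarantee 3 citrine gems.

168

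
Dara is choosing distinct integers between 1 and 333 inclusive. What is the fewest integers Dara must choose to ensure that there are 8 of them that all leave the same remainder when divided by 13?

92

The 13 residue classes mod 13 are the pigeonholes.
With 91 integers one could put 7 in each residue class and have no class reach 8.
The 92nd integer pushes some class to 8, so 13·7 + 1 = 92.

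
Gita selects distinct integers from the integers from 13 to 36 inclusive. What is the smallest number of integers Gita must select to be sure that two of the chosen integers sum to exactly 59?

Group the elements by complementary pair {x, 59−x}: {23,36}, {24,35}, {25,34}, …, giving 7 two-element pairs and 10 integers whose partner 59−x falls outside [13,36].
Pigeonhole: treating each of those 17 groups as a pigeonhole, one can pick one integer per group — 17 integers — with no two summing to 59.
The 18th integer lands in an occupied pair, forcing a sum of 59.

18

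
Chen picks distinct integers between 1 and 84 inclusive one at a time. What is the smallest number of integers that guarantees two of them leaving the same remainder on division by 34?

Pigeonhole: the 34 residue classes mod 34 are the pigeonholes.
With 34 integers one could put 1 in each residue class and have no class reach 2.
The 35th integer pushes some class to 2, so 34·1 + 1 = 35.

35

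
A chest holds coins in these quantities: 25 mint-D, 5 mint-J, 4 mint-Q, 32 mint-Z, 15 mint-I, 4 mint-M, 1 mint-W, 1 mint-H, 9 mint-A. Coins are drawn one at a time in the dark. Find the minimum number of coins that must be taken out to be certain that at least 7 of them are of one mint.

An adversary could hand out at most 6 coins per mint (5 mints run out sooner): 6 + 5 + 4 + 6 + 6 + 4 + 1 + 1 + 6 = 39 coins and still no mint has 7.
By pigeonhole, one more coin lands in a mint already at 6, so 40 draws are enough and 39 are not.

40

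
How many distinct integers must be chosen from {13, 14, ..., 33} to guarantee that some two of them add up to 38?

16

Group the elements by complementary pair {x, 38−x}: {13,25}, {14,24}, {15,23}, …, giving 6 two-element pairs, the single value 19 (it cannot pair with itself since the integers are distinct), and 8 integers whose partner 38−x falls outside [13,33].
By the pigeonhole principle, treating each of those 15 groups as a pigeonhole, one can pick one integer per group — 15 integers — with no two summing to 38.
The 16th integer lands in an occupied pair, forcing a sum of 38.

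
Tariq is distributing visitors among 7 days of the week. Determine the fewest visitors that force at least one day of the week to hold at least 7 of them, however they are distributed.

43

With 42 visitors one could put exactly 6 in each of the 7 days of the week, and no day of the week would reach 7.
One more visitor must land in a day of the week that already has 6, giving it 7.
So 7 × 6 + 1 = 43 visitors are required.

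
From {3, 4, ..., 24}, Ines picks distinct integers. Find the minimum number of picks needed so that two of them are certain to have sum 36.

Group the elements by complementary pair {x, 36−x}: {12,24}, {13,23}, {14,22}, …, giving 6 two-element pairs, the single value 18 (it cannot pair with itself since the integers are distinct), and 9 integers whose partner 36−x falls outside [3,24].
Treating each of those 16 groups as a pigeonhole, one can pick one integer per group — 16 integers — with no two summing to 36.
The 17th integer lands in an occupied pair, forcing a sum of 36.

17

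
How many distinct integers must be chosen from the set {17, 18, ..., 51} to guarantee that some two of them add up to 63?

A set avoiding the sum 63 can contain at most one of each pair {x, 63−x}, plus the 5 elements whose complement lies outside the range.
The integers 32, …, 51 (20 of them) are such a set: any two sum to at least 32+33 = 65 > 63.
Any 21st integer completes one of the 15 pairs, so 21 choices force a sum of 63.

21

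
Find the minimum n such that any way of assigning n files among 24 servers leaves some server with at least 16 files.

With 360 files one could put exactly 15 in each of the 24 servers, and no server would reach 16.
One more file must land in a server that already has 15, giving it 16.
So 24 × 15 + 1 = 361 files are required.

361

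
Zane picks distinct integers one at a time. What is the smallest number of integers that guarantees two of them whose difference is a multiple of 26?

27

Integers whose pairwise differences are multiples of 26 are exactly those sharing a remainder mod 26. The 26 residue classes mod 26 are the pigeonholes.
With 26 integers one could put 1 in each residue class and have no class reach 2.
The 27th integer pushes some class to 2, so 26·1 + 1 = 27.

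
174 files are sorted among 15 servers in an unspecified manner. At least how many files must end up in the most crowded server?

12

The 15 servers are the holes and the 174 files are the pigeons.
If every server held at most 11 files, the total would be at most 15 × 11 = 165, which is less than 174.
So some server holds at least ⌈174/15⌉ = 12 files.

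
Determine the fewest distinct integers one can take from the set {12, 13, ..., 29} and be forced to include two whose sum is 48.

A set avoiding the sum 48 can contain at most one of each pair {x, 48−x}, plus the 8 elements whose complement lies outside the range or equal to its own complement.
The integers 12, …, 24 (13 of them) are such a set: any two sum to at least 12+13 = 25 and at most 23+24 = 47 < 48.
By the pigeonhole principle, any 14th integer completes one of the 5 pairs, so 14 choices force a sum of 48.

14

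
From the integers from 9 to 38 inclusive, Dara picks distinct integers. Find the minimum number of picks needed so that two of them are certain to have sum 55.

Two chosen integers sum to 55 exactly when both halves of some pair {x, 55−x} with 17 ≤ x ≤ 55−x ≤ 38 are chosen — 11 such pairs.
The remaining 8 elements (those with no distinct partner in range) can never complete a 55-sum, so the worst case takes all of them and one from each pair: 8 + 11 = 19.
Pigeonhole: the 20th integer has to be the second member of some pair, so 19 + 1 = 20.

20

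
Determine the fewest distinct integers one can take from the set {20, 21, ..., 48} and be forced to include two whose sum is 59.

Group the elements by complementary pair {x, 59−x}: {20,39}, {21,38}, {22,37}, …, giving 10 two-element pairs and 9 integers whose partner 59−x falls outside [20,48].
Treating each of those 19 groups as a pigeonhole, one can pick one integer per group — 19 integers — with no two summing to 59.
The 20th integer lands in an occupied pair, forcing a sum of 59.

20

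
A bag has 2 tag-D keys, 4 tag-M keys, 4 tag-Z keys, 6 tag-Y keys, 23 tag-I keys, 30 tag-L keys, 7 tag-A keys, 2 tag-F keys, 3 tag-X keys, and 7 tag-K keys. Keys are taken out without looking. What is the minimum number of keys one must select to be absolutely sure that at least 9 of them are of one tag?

52

An adversary could hand out at most 8 keys per tag (8 tags run out sooner): 2 + 4 + 4 + 6 + 8 + 8 + 7 + 2 + 3 + 7 = 51 keys and still no tag has 9.
One more key lands in a tag already at 8, so 52 draws are enough and 51 are not.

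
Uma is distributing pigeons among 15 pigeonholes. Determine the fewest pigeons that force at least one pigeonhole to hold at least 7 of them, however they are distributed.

91

With 90 pigeons one could put exactly 6 in each of the 15 pigeonholes, and no pigeonhole would reach 7.
By the pigeonhole principle, one more pigeon must land in a pigeonhole that already has 6, giving it 7.
So 15 × 6 + 1 = 91 pigeons are required.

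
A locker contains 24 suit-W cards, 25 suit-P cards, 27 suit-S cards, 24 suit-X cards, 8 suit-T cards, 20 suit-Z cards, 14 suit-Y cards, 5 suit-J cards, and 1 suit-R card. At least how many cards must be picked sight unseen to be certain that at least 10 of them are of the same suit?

An adversary could hand out at most 9 cards per suit (suit-T, suit-J, suit-R run out sooner): 9 + 9 + 9 + 9 + 8 + 9 + 9 + 5 + 1 = 68 cards and still no suit has 10.
Pigeonhole: one more card lands in a suit already at 9, so 69 draws are enough and 68 are not.

69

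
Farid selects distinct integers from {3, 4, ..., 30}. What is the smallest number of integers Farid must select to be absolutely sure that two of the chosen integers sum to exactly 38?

18

A set avoiding the sum 38 can contain at most one of each pair {x, 38−x}, plus the 6 elements whose complement lies outside the range or equal to its own complement.
The integers 3, …, 19 (17 of them) are such a set: any two sum to at least 3+4 = 7 and at most 18+19 = 37 < 38.
Any 18th integer completes one of the 11 pairs, so 18 choices force a sum of 38.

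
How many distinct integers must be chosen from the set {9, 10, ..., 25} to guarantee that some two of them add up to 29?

12

Two chosen integers sum to 29 exactly when both halves of some pair {x, 29−x} with 9 ≤ x ≤ 29−x ≤ 20 are chosen — 6 such pairs.
The remaining 5 elements (those with no distinct partner in range) can never complete a 29-sum, so the worst case takes all of them and one from each pair: 5 + 6 = 11.
By the pigeonhole principle, the 12th integer has to be the second member of some pair, so 11 + 1 = 12.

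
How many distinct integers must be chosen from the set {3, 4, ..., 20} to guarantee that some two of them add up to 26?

12

A set avoiding the sum 26 can contain at most one of each pair {x, 26−x}, plus the 4 elements whose complement lies outside the range or equal to its own complement.
The integers 3, …, 13 (11 of them) are such a set: any two sum to at least 3+4 = 7 and at most 12+13 = 25 < 26.
Any 12th integer completes one of the 7 pairs, so 12 choices force a sum of 26.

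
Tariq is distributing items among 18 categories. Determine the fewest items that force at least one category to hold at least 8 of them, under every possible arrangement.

127

With 126 items one could put exactly 7 in each of the 18 categories, and no category would reach 8.
By pigeonhole, one more item must land in a category that already has 7, giving it 8.
So 18 × 7 + 1 = 127 items are required.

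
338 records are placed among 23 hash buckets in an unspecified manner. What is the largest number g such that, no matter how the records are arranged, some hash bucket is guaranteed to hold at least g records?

15

Pigeonhole: the 23 hash buckets are the holes and the 338 records are the pigeons.
If every hash bucket held at most 14 records, the total would be at most 23 × 14 = 322, which is less than 338.
So some hash bucket holds at least ⌈338/23⌉ = 15 records.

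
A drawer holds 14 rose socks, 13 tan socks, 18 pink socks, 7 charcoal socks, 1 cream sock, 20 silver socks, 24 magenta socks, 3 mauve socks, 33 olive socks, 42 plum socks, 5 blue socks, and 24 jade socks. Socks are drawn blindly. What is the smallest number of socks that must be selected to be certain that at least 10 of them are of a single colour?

Put each drawn sock into a box by colour. The largest draw with every box below 10 takes min(count, 9) from each colour; colours with fewer than 9 contribute all they have.
Σ min(cᵢ, 9) = 9 + 9 + 9 + 7 + 1 + 9 + 9 + 3 + 9 + 9 + 5 + 9 = 88.
Draw number 88 + 1 = 89 must push one box to 10.

89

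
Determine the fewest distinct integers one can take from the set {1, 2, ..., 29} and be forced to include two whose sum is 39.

20

A set avoiding the sum 39 can contain at most one of each pair {x, 39−x}, plus the 9 elements whose complement lies outside the range.
The integers 1, …, 19 (19 of them) are such a set: any two sum to at least 1+2 = 3 and at most 18+19 = 37 < 39.
Any 20th integer completes one of the 10 pairs, so 20 choices force a sum of 39.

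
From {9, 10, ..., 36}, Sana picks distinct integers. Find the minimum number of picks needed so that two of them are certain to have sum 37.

19

Group the elements by complementary pair {x, 37−x}: {9,28}, {10,27}, {11,26}, …, giving 10 two-element pairs and 8 integers whose partner 37−x falls outside [9,36].
Treating each of those 18 groups as a pigeonhole, one can pick one integer per group — 18 integers — with no two summing to 37.
The 19th integer lands in an occupied pair, forcing a sum of 37.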